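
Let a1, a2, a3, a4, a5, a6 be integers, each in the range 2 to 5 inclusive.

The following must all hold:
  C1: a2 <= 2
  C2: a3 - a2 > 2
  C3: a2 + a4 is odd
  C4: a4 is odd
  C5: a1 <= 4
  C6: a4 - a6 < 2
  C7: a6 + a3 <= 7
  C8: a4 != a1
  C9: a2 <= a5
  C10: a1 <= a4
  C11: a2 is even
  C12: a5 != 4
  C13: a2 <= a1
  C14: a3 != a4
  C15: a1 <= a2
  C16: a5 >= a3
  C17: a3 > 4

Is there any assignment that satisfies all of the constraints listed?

Try a1 = 2, a2 = 2, a3 = 5, a4 = 3, a5 = 5, a6 = 2.
Check constraint 2: a3 - a2 = 3; constraint 6: a4 - a6 = 1; constraint 7: a6 + a3 = 7. The remaining constraints are straightforward to verify.

Satisfiable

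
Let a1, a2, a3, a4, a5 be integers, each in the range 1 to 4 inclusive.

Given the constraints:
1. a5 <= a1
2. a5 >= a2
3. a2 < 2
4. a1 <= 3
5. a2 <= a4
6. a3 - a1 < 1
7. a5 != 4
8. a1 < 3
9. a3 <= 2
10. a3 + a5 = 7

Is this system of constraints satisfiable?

Unsatisfiable

From constraint 9: a3 ≤ 2. From constraints 1 and 4: a5 ≤ a1 ≤ 3. Hence a3 + a5 ≤ 5. But constraint 10 requires a3 + a5 = 7, and 7 > 5. Contradiction.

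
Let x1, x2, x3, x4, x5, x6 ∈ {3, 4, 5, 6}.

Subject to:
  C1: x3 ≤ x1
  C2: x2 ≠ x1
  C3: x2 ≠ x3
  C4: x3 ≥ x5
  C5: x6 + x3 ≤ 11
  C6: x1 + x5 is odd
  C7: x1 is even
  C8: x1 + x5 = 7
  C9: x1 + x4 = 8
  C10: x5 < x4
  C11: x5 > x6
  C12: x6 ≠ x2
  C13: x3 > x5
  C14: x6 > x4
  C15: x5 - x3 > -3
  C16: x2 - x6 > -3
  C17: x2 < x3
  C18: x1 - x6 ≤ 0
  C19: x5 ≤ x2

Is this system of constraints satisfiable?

Constraints 1, 11, 17, 18, and 19 give x5 ≤ x2, x2 < x3, x3 ≤ x1, x1 ≤ x6, x6 < x5. Chaining: x5 ≤ x2 < x3 ≤ x1 ≤ x6 < x5, which forces x5 < x5 — impossible.

Unsatisfiable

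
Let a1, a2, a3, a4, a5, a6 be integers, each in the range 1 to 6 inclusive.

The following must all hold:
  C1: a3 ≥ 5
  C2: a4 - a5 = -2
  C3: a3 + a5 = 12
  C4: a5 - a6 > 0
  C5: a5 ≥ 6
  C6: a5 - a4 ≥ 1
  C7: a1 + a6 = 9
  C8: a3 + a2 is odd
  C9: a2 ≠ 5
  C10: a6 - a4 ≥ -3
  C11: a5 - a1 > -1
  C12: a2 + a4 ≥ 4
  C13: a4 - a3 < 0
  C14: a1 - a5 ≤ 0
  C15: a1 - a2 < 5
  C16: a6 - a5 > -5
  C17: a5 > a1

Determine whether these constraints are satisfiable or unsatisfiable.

Setting (a1, a2, a3, a4, a5, a6) = (5, 1, 6, 4, 6, 4) satisfies everything: constraint 2: a4 - a5 = -2; constraint 3: a3 + a5 = 12; constraint 4: a5 - a6 = 2, and the others follow.

Satisfiable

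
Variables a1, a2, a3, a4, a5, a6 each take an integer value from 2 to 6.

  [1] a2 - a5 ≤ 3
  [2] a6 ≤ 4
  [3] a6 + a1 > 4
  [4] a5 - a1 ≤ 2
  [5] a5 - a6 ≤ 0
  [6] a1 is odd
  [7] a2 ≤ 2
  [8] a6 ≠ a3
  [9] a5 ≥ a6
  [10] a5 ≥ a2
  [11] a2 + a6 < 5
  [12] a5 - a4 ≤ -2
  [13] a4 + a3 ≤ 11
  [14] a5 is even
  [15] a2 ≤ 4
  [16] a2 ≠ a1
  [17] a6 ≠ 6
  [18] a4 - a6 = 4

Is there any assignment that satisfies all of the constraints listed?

The assignment a1 = 3, a2 = 2, a3 = 4, a4 = 6, a5 = 2, a6 = 2 works:
  constraint 1 holds since a2 - a5 = 0.
  constraint 3 holds since a6 + a1 = 5.
The rest check out directly.

Satisfiable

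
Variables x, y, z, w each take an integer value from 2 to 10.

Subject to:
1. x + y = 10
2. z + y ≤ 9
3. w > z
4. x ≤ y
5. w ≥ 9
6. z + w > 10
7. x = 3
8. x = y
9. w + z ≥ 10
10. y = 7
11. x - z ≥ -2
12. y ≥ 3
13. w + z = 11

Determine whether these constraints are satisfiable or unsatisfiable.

Unsatisfiable

Constraint 7 fixes x = 3 and constraint 10 fixes y = 7, but constraint 8 requires x = y. Since 3 ≠ 7, contradiction.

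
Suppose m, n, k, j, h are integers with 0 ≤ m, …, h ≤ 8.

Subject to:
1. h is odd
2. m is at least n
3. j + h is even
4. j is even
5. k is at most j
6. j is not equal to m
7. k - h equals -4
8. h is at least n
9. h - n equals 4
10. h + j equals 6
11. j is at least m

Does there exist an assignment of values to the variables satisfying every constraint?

Unsatisfiable

Constraint 4 makes j even and constraint 1 makes h odd, so j + h must be odd. Constraint 3 says j + h is even — contradiction.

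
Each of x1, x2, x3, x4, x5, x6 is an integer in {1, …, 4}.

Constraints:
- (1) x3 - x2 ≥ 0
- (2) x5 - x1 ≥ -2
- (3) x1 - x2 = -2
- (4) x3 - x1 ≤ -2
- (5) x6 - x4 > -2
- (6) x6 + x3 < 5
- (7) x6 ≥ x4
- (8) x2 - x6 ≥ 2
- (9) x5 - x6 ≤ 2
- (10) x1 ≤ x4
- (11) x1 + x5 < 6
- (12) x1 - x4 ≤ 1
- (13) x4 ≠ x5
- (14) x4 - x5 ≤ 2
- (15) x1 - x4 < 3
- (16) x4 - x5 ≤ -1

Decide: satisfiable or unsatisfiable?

Unsatisfiable

Constraints 1, 4, 8, 9, 12, and 16 give x6 − x5 ≥ -2, x5 − x4 ≥ 1, x4 − x1 ≥ -1, x1 − x3 ≥ 2, x3 − x2 ≥ 0, x2 − x6 ≥ 2.
Adding all 6 inequalities: the left sides telescope to 0, and the right sides sum to (-2) + 1 + (-1) + 2 + 0 + 2 = 2. So 0 ≥ 2, which is false.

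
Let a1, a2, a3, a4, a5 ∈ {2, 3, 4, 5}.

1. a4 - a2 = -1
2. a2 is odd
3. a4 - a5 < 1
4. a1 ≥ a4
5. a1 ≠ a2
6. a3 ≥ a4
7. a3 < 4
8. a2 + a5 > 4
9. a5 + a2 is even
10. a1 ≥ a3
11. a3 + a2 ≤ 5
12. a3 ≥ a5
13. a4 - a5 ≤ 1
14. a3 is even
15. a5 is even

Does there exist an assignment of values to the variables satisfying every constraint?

Unsatisfiable

Constraint 15 makes a5 even and constraint 2 makes a2 odd, so a5 + a2 must be odd. Constraint 9 says a5 + a2 is even — contradiction.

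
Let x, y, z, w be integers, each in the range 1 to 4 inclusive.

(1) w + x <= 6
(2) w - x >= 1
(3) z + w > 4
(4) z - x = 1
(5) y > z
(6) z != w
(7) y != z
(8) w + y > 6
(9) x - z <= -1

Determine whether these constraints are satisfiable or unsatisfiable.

Satisfiable

One satisfying assignment is x = 1, y = 4, z = 2, w = 4.
For the less obvious constraints — constraint 1: w + x = 5; constraint 2: w - x = 3 — and the others hold by inspection.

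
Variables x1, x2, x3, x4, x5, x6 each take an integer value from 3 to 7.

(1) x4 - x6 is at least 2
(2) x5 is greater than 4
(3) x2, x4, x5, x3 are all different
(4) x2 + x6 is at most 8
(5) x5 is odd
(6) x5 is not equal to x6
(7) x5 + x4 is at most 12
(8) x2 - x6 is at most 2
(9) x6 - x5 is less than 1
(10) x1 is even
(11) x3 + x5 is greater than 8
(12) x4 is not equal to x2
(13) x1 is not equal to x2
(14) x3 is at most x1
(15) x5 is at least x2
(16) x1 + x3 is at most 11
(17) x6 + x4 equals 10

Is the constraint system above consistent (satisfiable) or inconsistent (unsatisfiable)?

One satisfying assignment is x1 = 6, x2 = 3, x3 = 4, x4 = 6, x5 = 5, x6 = 4.
For the less obvious constraints — constraint 1: x4 - x6 = 2; constraint 4: x2 + x6 = 7 — and the others hold by inspection.

Satisfiable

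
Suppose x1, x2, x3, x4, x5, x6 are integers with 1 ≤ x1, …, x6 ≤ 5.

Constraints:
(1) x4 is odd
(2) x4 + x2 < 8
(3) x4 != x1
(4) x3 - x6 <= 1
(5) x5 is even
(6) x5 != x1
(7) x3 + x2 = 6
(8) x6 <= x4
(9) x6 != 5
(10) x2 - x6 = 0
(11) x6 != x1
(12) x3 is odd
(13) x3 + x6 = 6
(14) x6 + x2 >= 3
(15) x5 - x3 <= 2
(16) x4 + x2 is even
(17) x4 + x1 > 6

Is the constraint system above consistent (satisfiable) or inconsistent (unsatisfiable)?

Satisfiable

Take x1 = 5, x2 = 3, x3 = 3, x4 = 3, x5 = 2, x6 = 3. Then constraint 2: x4 + x2 = 6; constraint 4: x3 - x6 = 0; constraint 7: x3 + x2 = 6, and every other listed constraint is also met.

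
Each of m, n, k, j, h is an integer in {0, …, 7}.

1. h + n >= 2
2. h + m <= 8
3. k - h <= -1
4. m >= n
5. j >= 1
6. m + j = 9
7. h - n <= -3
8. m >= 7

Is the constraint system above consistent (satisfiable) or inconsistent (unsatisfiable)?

Take m = 7, n = 4, k = 0, j = 2, h = 1. Then constraint 1: h + n = 5; constraint 2: h + m = 8, and every other listed constraint is also met.

Satisfiable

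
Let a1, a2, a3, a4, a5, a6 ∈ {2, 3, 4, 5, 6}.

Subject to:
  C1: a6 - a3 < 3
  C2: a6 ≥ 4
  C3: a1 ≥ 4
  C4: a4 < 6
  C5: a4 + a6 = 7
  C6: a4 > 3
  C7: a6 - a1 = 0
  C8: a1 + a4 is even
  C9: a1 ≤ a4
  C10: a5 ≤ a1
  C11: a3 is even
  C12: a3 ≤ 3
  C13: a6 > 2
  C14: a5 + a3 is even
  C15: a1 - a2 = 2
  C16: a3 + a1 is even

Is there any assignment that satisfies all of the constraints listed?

Unsatisfiable

From constraints 3 and 9: a4 ≥ a1 ≥ 4. From constraint 2: a6 ≥ 4. Hence a4 + a6 ≥ 8. But constraint 5 requires a4 + a6 = 7, and 7 < 8. Contradiction.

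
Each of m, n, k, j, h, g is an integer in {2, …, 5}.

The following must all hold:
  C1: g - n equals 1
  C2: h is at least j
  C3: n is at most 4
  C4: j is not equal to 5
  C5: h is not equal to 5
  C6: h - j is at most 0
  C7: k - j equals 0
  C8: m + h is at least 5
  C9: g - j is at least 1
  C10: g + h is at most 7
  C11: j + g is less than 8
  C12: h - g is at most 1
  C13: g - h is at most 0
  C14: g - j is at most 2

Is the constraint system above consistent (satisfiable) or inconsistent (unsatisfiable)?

Constraints 6, 9, and 13 give g − j ≥ 1, j − h ≥ 0, h − g ≥ 0.
Adding all 3 inequalities: the left sides telescope to 0, and the right sides sum to 1 + 0 + 0 = 1. So 0 ≥ 1, which is false.

Unsatisfiable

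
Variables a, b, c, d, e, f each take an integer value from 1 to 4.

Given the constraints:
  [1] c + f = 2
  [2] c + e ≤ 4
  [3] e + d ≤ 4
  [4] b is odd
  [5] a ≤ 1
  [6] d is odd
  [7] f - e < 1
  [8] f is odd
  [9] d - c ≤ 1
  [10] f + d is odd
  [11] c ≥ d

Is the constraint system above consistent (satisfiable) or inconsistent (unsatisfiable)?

Constraint 8 makes f odd and constraint 6 makes d odd, so f + d must be even. Constraint 10 says f + d is odd — contradiction.

Unsatisfiable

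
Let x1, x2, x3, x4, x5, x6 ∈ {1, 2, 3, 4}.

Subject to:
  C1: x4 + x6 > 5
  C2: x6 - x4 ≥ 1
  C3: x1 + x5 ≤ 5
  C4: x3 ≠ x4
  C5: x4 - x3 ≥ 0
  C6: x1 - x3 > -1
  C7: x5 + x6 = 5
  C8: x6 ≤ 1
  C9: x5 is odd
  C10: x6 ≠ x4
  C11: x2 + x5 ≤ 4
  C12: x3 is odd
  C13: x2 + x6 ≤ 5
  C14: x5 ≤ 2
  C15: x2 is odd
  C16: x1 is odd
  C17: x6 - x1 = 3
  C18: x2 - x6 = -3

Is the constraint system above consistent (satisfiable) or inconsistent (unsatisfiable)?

From constraint 14: x5 ≤ 2. From constraint 8: x6 ≤ 1. Hence x5 + x6 ≤ 3. But constraint 7 requires x5 + x6 = 5, and 5 > 3. Contradiction.

Unsatisfiable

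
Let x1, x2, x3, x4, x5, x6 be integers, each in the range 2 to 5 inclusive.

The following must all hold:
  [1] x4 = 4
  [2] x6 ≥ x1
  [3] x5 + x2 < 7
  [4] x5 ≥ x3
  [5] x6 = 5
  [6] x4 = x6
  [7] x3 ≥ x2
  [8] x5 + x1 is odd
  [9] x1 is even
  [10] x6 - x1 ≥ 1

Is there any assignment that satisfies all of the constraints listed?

Constraint 1 fixes x4 = 4 and constraint 5 fixes x6 = 5, but constraint 6 requires x4 = x6. Since 4 ≠ 5, contradiction.

Unsatisfiable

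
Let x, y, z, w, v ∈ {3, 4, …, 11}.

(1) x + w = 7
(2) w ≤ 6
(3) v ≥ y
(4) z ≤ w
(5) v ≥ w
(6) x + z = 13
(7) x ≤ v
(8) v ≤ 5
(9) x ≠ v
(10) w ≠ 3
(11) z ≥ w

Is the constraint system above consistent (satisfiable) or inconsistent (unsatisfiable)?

From constraints 7 and 8: x ≤ v ≤ 5. From constraints 2 and 4: z ≤ w ≤ 6. Hence x + z ≤ 11. But constraint 6 requires x + z = 13, and 13 > 11. Contradiction.

Unsatisfiable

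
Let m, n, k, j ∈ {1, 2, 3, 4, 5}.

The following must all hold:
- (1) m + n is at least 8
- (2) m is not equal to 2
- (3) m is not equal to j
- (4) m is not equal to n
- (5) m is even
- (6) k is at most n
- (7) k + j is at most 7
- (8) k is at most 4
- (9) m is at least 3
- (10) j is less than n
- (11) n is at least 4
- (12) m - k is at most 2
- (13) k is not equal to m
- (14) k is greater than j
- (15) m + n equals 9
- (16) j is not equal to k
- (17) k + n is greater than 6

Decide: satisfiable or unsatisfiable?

Satisfiable

Take m = 4, n = 5, k = 3, j = 2. Then constraint 1: m + n = 9; constraint 7: k + j = 5; constraint 12: m - k = 1, and every other listed constraint is also met.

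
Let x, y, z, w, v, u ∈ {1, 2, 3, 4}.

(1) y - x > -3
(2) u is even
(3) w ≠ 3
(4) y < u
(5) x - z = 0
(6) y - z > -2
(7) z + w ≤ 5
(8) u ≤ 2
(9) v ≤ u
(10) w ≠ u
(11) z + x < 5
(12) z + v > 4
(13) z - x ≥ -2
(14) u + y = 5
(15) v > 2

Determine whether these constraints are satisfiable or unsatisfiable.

From constraint 15: v ≥ 3. From constraints 8 and 9: v ≤ u and u ≤ 2, so v ≤ 2. But 2 < 3, so no value of v works.

Unsatisfiable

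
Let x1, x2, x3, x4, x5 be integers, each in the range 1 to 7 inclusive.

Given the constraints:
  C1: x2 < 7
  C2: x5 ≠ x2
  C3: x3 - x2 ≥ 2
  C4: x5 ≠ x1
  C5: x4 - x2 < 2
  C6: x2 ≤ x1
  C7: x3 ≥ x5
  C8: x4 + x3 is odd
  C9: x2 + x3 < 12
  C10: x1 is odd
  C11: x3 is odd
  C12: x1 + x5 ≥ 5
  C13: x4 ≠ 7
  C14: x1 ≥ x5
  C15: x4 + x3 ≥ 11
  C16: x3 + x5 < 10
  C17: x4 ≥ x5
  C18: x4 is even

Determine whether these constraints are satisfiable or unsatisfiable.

Try x1 = 5, x2 = 4, x3 = 7, x4 = 4, x5 = 2.
Check constraint 3: x3 - x2 = 3; constraint 5: x4 - x2 = 0; constraint 9: x2 + x3 = 11. The remaining constraints are straightforward to verify.

Satisfiable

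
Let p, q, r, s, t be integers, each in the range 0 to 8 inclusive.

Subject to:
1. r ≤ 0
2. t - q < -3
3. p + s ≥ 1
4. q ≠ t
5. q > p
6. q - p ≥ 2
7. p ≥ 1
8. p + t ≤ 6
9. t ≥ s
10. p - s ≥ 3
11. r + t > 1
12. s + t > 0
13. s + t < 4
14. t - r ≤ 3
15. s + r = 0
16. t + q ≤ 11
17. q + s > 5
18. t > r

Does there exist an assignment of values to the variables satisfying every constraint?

Satisfiable

One satisfying assignment is p = 4, q = 8, r = 0, s = 0, t = 2.
For the less obvious constraints — constraint 2: t - q = -6; constraint 3: p + s = 4; constraint 6: q - p = 4 — and the others hold by inspection.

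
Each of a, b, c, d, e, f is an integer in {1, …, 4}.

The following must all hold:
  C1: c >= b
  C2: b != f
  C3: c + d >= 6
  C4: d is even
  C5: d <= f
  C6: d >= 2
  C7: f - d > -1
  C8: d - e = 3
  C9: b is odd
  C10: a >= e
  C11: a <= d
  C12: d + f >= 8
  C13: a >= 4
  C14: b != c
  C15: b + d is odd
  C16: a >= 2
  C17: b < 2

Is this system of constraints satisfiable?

Satisfiable

Take a = 4, b = 1, c = 2, d = 4, e = 1, f = 4. Then constraint 3: c + d = 6; constraint 7: f - d = 0, and every other listed constraint is also met.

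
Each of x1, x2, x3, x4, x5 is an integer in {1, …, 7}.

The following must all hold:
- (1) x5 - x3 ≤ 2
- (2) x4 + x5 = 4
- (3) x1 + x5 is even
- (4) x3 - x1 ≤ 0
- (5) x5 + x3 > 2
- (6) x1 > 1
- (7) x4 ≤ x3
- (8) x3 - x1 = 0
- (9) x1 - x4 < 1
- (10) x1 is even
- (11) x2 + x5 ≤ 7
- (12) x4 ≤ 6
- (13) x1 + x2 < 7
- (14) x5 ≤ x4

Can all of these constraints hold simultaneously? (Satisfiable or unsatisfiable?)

Satisfiable

Take x1 = 2, x2 = 2, x3 = 2, x4 = 2, x5 = 2. Then constraint 1: x5 - x3 = 0; constraint 2: x4 + x5 = 4; constraint 4: x3 - x1 = 0, and every other listed constraint is also met.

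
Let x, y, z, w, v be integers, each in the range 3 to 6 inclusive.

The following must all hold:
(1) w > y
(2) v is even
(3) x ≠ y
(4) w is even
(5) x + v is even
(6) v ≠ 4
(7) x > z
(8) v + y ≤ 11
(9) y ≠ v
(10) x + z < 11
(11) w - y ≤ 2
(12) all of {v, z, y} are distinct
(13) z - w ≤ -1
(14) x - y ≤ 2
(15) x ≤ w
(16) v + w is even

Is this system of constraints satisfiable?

Setting (x, y, z, w, v) = (6, 5, 3, 6, 6) satisfies everything: constraint 8: v + y = 11; constraint 10: x + z = 9; constraint 11: w - y = 1, and the others follow.

Satisfiable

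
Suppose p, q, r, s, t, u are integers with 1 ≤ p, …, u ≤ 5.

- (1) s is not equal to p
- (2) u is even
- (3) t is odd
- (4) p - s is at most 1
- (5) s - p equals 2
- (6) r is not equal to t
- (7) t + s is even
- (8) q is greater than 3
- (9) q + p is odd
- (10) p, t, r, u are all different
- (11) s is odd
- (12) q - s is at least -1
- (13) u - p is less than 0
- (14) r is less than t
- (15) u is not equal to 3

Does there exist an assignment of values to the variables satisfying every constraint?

Satisfiable

One satisfying assignment is p = 3, q = 4, r = 4, s = 5, t = 5, u = 2.
For the less obvious constraints — constraint 4: p - s = -2; constraint 5: s - p = 2 — and the others hold by inspection.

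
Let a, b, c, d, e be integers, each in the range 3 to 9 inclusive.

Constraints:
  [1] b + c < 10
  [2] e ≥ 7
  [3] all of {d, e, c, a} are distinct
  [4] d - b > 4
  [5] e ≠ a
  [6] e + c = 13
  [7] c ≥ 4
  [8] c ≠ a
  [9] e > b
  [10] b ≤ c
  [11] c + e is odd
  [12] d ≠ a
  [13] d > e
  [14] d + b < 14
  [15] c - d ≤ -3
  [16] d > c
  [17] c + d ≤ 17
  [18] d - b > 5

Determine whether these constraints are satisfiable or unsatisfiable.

Satisfiable

One satisfying assignment is a = 4, b = 3, c = 5, d = 9, e = 8.
For the less obvious constraints — constraint 1: b + c = 8; constraint 4: d - b = 6; constraint 6: e + c = 13 — and the others hold by inspection.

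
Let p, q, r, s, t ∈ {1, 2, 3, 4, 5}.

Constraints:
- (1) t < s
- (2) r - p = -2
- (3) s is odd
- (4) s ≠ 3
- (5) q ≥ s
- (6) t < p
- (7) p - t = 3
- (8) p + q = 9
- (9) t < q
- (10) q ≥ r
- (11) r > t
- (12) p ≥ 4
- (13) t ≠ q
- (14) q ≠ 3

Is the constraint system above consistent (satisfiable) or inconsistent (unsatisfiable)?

The assignment p = 4, q = 5, r = 2, s = 5, t = 1 works:
  constraint 2 holds since r - p = -2.
  constraint 7 holds since p - t = 3.
The rest check out directly.

Satisfiable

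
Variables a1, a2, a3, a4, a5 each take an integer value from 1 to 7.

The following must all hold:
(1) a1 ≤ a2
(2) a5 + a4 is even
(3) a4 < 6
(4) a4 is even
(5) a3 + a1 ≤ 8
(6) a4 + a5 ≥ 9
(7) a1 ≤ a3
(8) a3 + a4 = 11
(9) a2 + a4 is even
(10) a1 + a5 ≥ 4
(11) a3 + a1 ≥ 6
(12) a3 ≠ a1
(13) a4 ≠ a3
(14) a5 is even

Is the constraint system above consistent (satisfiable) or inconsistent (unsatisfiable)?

Satisfiable

One satisfying assignment is a1 = 1, a2 = 2, a3 = 7, a4 = 4, a5 = 6.
For the less obvious constraints — constraint 5: a3 + a1 = 8; constraint 6: a4 + a5 = 10; constraint 8: a3 + a4 = 11 — and the others hold by inspection.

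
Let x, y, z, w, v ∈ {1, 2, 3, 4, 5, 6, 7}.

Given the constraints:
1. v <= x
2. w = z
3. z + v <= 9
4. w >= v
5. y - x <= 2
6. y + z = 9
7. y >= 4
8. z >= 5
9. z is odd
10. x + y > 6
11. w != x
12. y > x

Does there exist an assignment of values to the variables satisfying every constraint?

Satisfiable

The assignment x = 3, y = 4, z = 5, w = 5, v = 2 works:
  constraint 3 holds since z + v = 7.
  constraint 5 holds since y - x = 1.
  constraint 6 holds since y + z = 9.
The rest check out directly.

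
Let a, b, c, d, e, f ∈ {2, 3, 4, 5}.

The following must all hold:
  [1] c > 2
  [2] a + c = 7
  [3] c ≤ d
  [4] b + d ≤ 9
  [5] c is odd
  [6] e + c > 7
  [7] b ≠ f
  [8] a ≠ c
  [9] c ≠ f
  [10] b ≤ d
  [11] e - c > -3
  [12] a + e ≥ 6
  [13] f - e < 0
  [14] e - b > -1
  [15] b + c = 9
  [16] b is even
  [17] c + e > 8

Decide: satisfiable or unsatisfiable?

Satisfiable

Setting (a, b, c, d, e, f) = (2, 4, 5, 5, 4, 2) satisfies everything: constraint 2: a + c = 7; constraint 4: b + d = 9, and the others follow.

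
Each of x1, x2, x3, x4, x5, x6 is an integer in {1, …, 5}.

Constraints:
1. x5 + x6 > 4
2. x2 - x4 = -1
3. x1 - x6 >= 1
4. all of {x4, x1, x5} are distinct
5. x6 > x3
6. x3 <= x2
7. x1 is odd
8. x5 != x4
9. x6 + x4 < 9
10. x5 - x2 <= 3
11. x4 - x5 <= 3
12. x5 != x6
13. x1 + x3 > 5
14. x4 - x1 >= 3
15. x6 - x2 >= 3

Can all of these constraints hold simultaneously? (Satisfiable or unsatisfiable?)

Unsatisfiable

Constraints 3, 10, 11, 14, and 15 give x1 − x6 ≥ 1, x6 − x2 ≥ 3, x2 − x5 ≥ -3, x5 − x4 ≥ -3, x4 − x1 ≥ 3.
Adding all 5 inequalities: the left sides telescope to 0, and the right sides sum to 1 + 3 + (-3) + (-3) + 3 = 1. So 0 ≥ 1, which is false.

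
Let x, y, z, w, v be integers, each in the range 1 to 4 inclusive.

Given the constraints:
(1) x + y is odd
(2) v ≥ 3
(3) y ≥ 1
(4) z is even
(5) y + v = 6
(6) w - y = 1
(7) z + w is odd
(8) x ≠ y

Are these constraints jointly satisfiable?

Satisfiable

The assignment x = 1, y = 2, z = 4, w = 3, v = 4 works:
  constraint 1 holds since x + y = 3 is odd.
  constraint 5 holds since y + v = 6.
  constraint 6 holds since w - y = 1.
The rest check out directly.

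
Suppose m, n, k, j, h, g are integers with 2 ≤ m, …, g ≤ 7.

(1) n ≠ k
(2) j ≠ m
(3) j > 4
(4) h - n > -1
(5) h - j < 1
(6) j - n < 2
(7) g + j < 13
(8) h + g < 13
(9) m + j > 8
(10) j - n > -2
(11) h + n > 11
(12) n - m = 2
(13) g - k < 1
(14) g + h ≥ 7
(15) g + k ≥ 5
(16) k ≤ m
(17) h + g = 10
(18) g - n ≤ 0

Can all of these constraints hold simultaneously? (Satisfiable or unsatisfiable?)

Setting (m, n, k, j, h, g) = (4, 6, 4, 6, 6, 4) satisfies everything: constraint 4: h - n = 0; constraint 5: h - j = 0; constraint 6: j - n = 0, and the others follow.

Satisfiable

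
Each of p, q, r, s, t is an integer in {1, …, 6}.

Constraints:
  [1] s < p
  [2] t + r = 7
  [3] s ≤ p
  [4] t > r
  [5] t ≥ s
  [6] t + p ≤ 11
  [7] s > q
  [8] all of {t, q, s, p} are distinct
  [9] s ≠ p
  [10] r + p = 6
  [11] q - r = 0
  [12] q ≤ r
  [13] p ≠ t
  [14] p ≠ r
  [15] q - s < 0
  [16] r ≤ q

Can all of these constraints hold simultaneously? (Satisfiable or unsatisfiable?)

The assignment p = 5, q = 1, r = 1, s = 2, t = 6 works:
  constraint 2 holds since t + r = 7.
  constraint 6 holds since t + p = 11.
  constraint 10 holds since r + p = 6.
The rest check out directly.

Satisfiable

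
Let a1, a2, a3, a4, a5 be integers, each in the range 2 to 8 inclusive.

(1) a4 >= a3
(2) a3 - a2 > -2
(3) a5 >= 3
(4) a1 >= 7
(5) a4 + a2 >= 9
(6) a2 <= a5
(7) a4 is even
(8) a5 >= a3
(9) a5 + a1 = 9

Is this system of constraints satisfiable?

From constraint 3: a5 ≥ 3. From constraint 4: a1 ≥ 7. Hence a5 + a1 ≥ 10. But constraint 9 requires a5 + a1 = 9, and 9 < 10. Contradiction.

Unsatisfiable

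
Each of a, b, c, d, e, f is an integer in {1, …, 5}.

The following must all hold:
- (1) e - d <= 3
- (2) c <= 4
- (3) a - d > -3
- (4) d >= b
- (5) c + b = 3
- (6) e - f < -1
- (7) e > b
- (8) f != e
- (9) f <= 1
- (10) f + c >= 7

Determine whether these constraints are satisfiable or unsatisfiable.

From constraint 9: f ≤ 1. From constraint 2: c ≤ 4. Hence f + c ≤ 5. But constraint 10 requires f + c ≥ 7, and 7 > 5. Contradiction.

Unsatisfiable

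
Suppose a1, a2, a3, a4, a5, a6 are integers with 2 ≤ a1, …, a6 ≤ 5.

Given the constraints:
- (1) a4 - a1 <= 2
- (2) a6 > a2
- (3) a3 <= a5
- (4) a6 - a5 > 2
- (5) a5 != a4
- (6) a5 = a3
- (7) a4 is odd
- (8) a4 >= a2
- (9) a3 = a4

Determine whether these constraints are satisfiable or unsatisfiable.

From constraints 6 and 9, a5 = a3 = a4, so a5 = a4. But constraint 5 says a5 ≠ a4. Contradiction.

Unsatisfiable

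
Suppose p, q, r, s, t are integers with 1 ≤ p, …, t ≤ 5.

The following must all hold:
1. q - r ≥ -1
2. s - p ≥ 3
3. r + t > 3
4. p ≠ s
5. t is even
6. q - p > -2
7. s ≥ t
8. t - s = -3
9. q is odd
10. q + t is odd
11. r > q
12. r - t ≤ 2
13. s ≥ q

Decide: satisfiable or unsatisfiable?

One satisfying assignment is p = 2, q = 1, r = 2, s = 5, t = 2.
For the less obvious constraints — constraint 1: q - r = -1; constraint 2: s - p = 3 — and the others hold by inspection.

Satisfiable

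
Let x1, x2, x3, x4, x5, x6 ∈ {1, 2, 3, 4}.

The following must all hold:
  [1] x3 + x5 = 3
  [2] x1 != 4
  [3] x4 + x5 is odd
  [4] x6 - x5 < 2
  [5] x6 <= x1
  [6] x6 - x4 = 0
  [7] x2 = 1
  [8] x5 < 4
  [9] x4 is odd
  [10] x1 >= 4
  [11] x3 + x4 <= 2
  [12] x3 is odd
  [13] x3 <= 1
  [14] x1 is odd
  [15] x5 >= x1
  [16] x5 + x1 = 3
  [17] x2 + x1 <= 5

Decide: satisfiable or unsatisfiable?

From constraints 10 and 15: x5 ≥ x1 and x1 ≥ 4, so x5 ≥ 4. From constraint 8: x5 ≤ 3. But 3 < 4, so no value of x5 works.

Unsatisfiable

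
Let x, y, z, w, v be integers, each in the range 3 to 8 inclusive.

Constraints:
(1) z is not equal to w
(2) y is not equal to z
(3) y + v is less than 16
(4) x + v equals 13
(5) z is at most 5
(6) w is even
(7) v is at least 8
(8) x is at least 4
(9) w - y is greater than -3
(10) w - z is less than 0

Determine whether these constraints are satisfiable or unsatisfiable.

Try x = 5, y = 6, z = 5, w = 4, v = 8.
Check constraint 3: y + v = 14; constraint 4: x + v = 13; constraint 9: w - y = -2. The remaining constraints are straightforward to verify.

Satisfiable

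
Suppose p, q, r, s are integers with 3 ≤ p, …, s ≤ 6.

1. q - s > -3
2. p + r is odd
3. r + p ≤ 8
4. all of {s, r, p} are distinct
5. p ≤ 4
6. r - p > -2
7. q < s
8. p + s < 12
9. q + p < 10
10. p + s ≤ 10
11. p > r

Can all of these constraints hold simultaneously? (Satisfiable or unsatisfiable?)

Satisfiable

One satisfying assignment is p = 4, q = 4, r = 3, s = 5.
For the less obvious constraints — constraint 1: q - s = -1; constraint 3: r + p = 7 — and the others hold by inspection.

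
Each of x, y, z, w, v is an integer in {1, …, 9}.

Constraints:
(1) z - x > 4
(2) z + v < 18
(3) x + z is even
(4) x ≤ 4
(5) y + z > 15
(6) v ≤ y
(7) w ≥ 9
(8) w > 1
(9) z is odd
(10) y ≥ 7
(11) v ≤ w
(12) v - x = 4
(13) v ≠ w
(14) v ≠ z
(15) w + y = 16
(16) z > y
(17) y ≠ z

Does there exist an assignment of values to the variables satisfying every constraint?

The assignment x = 3, y = 7, z = 9, w = 9, v = 7 works:
  constraint 1 holds since z - x = 6.
  constraint 2 holds since z + v = 16.
The rest check out directly.

Satisfiable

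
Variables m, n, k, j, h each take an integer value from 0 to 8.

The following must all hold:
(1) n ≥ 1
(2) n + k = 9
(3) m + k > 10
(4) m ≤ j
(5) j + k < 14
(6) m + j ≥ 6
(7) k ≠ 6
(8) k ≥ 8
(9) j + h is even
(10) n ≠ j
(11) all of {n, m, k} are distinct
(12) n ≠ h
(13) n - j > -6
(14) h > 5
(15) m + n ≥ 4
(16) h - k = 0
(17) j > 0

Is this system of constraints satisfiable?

Satisfiable

Setting (m, n, k, j, h) = (4, 1, 8, 4, 8) satisfies everything: constraint 2: n + k = 9; constraint 3: m + k = 12; constraint 5: j + k = 12, and the others follow.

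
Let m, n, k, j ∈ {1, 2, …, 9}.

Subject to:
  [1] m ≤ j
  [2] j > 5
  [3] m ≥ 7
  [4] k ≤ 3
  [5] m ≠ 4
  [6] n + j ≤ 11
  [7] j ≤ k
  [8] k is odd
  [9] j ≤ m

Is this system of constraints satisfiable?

Unsatisfiable

From constraints 1 and 3: j ≥ m and m ≥ 7, so j ≥ 7. From constraints 4 and 7: j ≤ k and k ≤ 3, so j ≤ 3. But 3 < 7, so no value of j works.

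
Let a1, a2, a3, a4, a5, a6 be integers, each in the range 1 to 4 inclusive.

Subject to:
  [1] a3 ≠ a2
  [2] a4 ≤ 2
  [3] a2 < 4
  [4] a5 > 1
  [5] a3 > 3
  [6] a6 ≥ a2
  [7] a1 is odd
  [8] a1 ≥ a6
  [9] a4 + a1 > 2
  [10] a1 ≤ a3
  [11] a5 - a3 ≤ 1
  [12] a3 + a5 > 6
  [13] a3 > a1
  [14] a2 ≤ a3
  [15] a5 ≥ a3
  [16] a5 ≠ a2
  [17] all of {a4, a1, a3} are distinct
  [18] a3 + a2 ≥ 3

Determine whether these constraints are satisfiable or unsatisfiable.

One satisfying assignment is a1 = 3, a2 = 1, a3 = 4, a4 = 1, a5 = 4, a6 = 3.
For the less obvious constraints — constraint 9: a4 + a1 = 4; constraint 11: a5 - a3 = 0 — and the others hold by inspection.

Satisfiable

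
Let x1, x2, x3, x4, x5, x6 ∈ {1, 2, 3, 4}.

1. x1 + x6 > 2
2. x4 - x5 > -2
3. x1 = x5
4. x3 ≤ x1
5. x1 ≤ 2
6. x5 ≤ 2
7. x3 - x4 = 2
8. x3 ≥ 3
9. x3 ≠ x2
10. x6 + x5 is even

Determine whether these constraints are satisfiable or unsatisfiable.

From constraint 8: x3 ≥ 3. From constraints 4 and 5: x3 ≤ x1 and x1 ≤ 2, so x3 ≤ 2. But 2 < 3, so no value of x3 works.

Unsatisfiable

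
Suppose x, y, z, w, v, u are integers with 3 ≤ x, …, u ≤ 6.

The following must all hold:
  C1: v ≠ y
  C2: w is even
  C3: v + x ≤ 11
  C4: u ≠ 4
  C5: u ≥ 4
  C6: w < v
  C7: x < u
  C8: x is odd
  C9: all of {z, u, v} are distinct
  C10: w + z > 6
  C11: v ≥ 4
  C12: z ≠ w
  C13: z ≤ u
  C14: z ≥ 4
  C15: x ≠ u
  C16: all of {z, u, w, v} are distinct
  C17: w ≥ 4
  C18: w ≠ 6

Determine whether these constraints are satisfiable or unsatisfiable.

Unsatisfiable

Constraints 5, 11, 14, and 17 confine each of z, u, w, v to the 3 values {4, …, 6} (the domain already gives each ≤ 6).
Constraint 16 requires all 4 of them to be distinct, but only 3 values are available — impossible by the pigeonhole principle.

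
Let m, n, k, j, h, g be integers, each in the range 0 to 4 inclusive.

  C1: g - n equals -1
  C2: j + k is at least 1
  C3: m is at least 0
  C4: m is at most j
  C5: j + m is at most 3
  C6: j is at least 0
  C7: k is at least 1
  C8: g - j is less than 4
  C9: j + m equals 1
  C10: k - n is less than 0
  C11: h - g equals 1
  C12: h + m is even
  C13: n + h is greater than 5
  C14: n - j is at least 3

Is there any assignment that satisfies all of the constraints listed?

Satisfiable

Setting (m, n, k, j, h, g) = (0, 4, 2, 1, 4, 3) satisfies everything: constraint 1: g - n = -1; constraint 2: j + k = 3, and the others follow.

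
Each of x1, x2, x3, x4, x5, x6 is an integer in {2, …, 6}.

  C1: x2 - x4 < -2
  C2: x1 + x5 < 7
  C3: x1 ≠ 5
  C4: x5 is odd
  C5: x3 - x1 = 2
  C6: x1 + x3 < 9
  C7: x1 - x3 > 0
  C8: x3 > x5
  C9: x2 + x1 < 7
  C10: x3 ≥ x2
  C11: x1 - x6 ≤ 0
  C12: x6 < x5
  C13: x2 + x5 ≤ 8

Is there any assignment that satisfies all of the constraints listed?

Constraints 7, 8, 11, and 12 give x3 < x1, x1 ≤ x6, x6 < x5, x5 < x3. Chaining: x3 < x1 ≤ x6 < x5 < x3, which forces x3 < x3 — impossible.

Unsatisfiable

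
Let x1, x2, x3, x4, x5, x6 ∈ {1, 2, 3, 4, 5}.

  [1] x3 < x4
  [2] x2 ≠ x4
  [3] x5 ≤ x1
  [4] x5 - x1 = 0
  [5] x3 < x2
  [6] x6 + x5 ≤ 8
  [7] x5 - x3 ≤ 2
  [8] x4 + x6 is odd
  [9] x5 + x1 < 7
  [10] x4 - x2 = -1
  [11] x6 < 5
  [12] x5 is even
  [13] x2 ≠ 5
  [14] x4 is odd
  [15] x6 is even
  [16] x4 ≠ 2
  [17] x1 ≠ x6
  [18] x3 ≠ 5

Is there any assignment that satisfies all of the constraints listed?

Take x1 = 2, x2 = 4, x3 = 2, x4 = 3, x5 = 2, x6 = 4. Then constraint 4: x5 - x1 = 0; constraint 6: x6 + x5 = 6; constraint 7: x5 - x3 = 0, and every other listed constraint is also met.

Satisfiable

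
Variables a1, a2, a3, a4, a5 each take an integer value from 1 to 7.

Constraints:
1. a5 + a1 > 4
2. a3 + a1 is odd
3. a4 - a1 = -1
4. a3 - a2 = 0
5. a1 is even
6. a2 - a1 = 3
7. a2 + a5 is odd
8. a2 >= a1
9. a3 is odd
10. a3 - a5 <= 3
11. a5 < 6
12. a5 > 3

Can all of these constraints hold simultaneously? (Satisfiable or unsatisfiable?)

Satisfiable

Setting (a1, a2, a3, a4, a5) = (2, 5, 5, 1, 4) satisfies everything: constraint 1: a5 + a1 = 6; constraint 3: a4 - a1 = -1; constraint 4: a3 - a2 = 0, and the others follow.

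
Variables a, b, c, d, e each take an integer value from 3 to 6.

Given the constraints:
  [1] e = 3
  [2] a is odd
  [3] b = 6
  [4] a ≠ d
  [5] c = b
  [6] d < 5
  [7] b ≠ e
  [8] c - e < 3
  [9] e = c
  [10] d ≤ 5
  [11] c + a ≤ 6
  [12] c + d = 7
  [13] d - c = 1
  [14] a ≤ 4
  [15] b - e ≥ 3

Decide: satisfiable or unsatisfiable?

Constraint 1 fixes e = 3 and constraint 3 fixes b = 6. Constraints 5 and 9 give e = c = b, so e = b. But 3 ≠ 6 — contradiction.

Unsatisfiable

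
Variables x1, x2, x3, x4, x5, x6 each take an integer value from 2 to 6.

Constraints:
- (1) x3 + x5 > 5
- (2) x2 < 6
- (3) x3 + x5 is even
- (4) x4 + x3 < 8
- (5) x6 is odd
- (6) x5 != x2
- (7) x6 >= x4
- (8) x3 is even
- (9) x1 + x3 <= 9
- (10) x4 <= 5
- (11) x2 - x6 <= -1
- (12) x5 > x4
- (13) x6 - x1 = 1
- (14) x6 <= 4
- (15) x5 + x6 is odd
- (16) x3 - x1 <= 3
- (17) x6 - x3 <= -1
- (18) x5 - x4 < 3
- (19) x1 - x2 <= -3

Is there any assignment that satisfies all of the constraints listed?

Unsatisfiable

Constraints 11, 16, 17, and 19 give x6 − x2 ≥ 1, x2 − x1 ≥ 3, x1 − x3 ≥ -3, x3 − x6 ≥ 1.
Adding all 4 inequalities: the left sides telescope to 0, and the right sides sum to 1 + 3 + (-3) + 1 = 2. So 0 ≥ 2, which is false.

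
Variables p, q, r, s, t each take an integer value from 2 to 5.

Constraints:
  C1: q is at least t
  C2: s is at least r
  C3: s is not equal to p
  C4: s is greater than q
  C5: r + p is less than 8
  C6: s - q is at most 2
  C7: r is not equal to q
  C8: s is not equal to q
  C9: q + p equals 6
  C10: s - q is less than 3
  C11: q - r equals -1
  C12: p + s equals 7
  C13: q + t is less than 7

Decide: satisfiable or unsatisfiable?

The assignment p = 2, q = 4, r = 5, s = 5, t = 2 works:
  constraint 5 holds since r + p = 7.
  constraint 6 holds since s - q = 1.
The rest check out directly.

Satisfiable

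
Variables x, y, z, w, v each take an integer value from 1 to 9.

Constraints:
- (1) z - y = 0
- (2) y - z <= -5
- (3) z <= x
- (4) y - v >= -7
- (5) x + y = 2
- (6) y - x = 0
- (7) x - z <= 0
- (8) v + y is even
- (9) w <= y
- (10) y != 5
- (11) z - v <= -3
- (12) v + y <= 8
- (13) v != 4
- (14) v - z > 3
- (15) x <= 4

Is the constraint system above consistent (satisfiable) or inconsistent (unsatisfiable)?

Constraints 2, 4, and 11 give z − y ≥ 5, y − v ≥ -7, v − z ≥ 3.
Adding all 3 inequalities: the left sides telescope to 0, and the right sides sum to 5 + (-7) + 3 = 1. So 0 ≥ 1, which is false.

Unsatisfiable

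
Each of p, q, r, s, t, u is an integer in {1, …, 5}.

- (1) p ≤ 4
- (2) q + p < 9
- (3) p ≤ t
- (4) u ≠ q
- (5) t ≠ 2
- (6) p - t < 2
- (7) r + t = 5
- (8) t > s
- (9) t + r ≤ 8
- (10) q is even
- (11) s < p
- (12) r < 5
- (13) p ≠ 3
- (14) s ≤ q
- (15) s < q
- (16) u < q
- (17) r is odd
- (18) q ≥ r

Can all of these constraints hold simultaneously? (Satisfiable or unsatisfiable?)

One satisfying assignment is p = 4, q = 4, r = 1, s = 1, t = 4, u = 1.
For the less obvious constraints — constraint 2: q + p = 8; constraint 6: p - t = 0 — and the others hold by inspection.

Satisfiable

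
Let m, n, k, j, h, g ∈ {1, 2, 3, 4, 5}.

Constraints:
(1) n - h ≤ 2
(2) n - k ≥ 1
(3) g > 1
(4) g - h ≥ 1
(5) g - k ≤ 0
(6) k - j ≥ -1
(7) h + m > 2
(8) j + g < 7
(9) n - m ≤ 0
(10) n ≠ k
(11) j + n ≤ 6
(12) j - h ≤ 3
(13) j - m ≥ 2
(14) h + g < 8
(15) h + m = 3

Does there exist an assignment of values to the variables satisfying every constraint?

Unsatisfiable

Constraints 2, 4, 5, 9, 12, and 13 give m − n ≥ 0, n − k ≥ 1, k − g ≥ 0, g − h ≥ 1, h − j ≥ -3, j − m ≥ 2.
Adding all 6 inequalities: the left sides telescope to 0, and the right sides sum to 0 + 1 + 0 + 1 + (-3) + 2 = 1. So 0 ≥ 1, which is false.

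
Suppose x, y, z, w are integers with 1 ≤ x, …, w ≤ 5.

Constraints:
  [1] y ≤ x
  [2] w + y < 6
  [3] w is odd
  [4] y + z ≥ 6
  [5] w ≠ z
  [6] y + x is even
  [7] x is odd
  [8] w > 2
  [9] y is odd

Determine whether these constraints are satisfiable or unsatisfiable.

One satisfying assignment is x = 3, y = 1, z = 5, w = 3.
For the less obvious constraints — constraint 2: w + y = 4; constraint 4: y + z = 6 — and the others hold by inspection.

Satisfiable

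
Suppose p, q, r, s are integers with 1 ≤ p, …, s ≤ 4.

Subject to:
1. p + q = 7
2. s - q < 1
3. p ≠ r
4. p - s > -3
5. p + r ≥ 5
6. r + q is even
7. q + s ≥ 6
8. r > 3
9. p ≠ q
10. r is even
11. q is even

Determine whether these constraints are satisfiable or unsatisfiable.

Satisfiable

Take p = 3, q = 4, r = 4, s = 3. Then constraint 1: p + q = 7; constraint 2: s - q = -1; constraint 4: p - s = 0, and every other listed constraint is also met.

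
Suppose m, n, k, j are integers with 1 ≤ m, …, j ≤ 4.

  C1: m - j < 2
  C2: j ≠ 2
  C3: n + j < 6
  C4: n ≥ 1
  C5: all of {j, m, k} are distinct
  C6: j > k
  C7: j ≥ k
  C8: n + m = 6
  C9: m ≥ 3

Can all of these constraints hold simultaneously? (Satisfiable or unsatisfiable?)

Satisfiable

The assignment m = 4, n = 2, k = 1, j = 3 works:
  constraint 1 holds since m - j = 1.
  constraint 3 holds since n + j = 5.
The rest check out directly.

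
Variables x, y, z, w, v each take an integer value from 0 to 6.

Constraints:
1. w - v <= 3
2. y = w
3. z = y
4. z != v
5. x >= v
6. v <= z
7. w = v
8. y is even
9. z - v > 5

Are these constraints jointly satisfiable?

Unsatisfiable

From constraints 2, 3, and 7, z = y = w = v, so z = v. But constraint 4 says z ≠ v. Contradiction.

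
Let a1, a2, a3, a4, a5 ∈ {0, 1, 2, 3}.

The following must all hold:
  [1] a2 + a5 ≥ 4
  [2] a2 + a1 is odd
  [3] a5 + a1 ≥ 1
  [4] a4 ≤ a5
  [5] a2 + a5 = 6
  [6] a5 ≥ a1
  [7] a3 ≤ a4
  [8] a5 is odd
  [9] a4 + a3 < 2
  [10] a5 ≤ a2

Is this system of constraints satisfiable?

Take a1 = 0, a2 = 3, a3 = 0, a4 = 1, a5 = 3. Then constraint 1: a2 + a5 = 6; constraint 3: a5 + a1 = 3; constraint 5: a2 + a5 = 6, and every other listed constraint is also met.

Satisfiable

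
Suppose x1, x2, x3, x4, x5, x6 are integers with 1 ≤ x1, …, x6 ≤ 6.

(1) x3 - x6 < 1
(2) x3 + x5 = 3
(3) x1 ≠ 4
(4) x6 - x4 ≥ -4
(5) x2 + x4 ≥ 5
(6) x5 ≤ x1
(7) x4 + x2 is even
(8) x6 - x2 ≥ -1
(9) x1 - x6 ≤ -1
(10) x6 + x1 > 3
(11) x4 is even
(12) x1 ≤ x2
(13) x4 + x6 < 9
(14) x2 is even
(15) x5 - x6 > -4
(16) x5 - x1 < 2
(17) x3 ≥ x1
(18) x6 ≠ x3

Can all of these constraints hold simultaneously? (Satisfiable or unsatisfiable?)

Satisfiable

Take x1 = 1, x2 = 4, x3 = 2, x4 = 4, x5 = 1, x6 = 3. Then constraint 1: x3 - x6 = -1; constraint 2: x3 + x5 = 3, and every other listed constraint is also met.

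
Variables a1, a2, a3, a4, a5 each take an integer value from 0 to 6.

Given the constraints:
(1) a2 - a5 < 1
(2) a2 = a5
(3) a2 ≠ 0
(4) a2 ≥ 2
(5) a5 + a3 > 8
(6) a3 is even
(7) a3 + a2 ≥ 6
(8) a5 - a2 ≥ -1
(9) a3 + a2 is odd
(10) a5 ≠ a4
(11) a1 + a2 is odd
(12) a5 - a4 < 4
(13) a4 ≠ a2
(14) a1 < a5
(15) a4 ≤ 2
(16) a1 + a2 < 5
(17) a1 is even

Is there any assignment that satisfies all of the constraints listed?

Satisfiable

Setting (a1, a2, a3, a4, a5) = (0, 3, 6, 0, 3) satisfies everything: constraint 1: a2 - a5 = 0; constraint 5: a5 + a3 = 9, and the others follow.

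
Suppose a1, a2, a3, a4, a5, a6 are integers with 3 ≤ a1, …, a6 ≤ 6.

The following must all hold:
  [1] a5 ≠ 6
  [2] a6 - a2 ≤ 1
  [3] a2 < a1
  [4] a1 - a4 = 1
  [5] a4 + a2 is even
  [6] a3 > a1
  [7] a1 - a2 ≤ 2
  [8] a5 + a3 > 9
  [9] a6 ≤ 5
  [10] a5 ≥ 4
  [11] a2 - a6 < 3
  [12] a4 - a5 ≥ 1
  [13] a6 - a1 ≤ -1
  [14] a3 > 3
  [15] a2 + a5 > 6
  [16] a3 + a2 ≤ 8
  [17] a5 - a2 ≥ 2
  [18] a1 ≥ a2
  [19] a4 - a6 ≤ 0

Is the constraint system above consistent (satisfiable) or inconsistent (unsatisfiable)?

Constraints 7, 12, 13, 17, and 19 give a2 − a1 ≥ -2, a1 − a6 ≥ 1, a6 − a4 ≥ 0, a4 − a5 ≥ 1, a5 − a2 ≥ 2.
Adding all 5 inequalities: the left sides telescope to 0, and the right sides sum to (-2) + 1 + 0 + 1 + 2 = 2. So 0 ≥ 2, which is false.

Unsatisfiable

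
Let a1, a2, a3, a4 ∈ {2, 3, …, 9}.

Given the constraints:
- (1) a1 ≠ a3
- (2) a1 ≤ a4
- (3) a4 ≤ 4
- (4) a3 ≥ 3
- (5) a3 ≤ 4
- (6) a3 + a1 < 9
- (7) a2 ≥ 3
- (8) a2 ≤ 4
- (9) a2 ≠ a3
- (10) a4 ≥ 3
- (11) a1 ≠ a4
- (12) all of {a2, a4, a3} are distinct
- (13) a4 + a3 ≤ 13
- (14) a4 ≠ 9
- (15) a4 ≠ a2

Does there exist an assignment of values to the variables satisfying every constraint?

Constraints 3, 4, 5, 7, 8, and 10 confine each of a2, a4, a3 to the 2 values {3, 4}.
Constraint 12 requires all 3 of them to be distinct, but only 2 values are available — impossible by the pigeonhole principle.

Unsatisfiable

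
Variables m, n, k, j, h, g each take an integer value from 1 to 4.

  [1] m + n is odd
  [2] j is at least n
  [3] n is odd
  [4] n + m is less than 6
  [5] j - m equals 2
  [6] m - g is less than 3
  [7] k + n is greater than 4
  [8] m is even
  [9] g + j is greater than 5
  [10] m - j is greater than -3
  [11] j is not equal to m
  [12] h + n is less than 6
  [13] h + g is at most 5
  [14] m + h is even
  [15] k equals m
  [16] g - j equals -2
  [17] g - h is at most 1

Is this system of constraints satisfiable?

Take m = 2, n = 3, k = 2, j = 4, h = 2, g = 2. Then constraint 4: n + m = 5; constraint 5: j - m = 2; constraint 6: m - g = 0, and every other listed constraint is also met.

Satisfiable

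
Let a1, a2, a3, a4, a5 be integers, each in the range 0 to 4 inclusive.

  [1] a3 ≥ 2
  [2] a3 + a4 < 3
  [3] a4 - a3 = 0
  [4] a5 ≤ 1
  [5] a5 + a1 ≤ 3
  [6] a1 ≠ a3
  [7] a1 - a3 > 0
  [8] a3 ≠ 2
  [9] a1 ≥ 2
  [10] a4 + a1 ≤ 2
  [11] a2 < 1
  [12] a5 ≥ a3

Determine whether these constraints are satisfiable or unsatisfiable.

Unsatisfiable

From constraints 1 and 12: a5 ≥ a3 ≥ 2. From constraint 9: a1 ≥ 2. Hence a5 + a1 ≥ 4. But constraint 5 requires a5 + a1 ≤ 3, and 3 < 4. Contradiction.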